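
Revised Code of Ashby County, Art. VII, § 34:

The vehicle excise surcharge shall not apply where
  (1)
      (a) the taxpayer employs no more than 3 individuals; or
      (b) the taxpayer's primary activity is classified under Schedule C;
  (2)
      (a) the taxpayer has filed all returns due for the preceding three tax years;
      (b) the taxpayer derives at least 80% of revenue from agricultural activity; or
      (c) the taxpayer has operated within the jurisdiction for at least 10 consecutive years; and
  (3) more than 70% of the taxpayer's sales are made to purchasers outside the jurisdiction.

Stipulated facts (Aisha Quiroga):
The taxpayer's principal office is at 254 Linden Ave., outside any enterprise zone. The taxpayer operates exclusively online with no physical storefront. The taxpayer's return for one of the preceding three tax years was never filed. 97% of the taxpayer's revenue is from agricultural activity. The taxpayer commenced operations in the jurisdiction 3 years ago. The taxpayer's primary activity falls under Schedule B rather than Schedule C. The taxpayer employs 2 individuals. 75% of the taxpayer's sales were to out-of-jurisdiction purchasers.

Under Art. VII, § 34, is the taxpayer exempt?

(a) ≤ 3 employees — holds.
(b) Schedule C activity — not met.
So (1) is satisfied (T OR F).
(a) returns current — not satisfied.
(b) ≥80% agricultural — satisfied.
(c) ≥ 10 yrs in jurisdiction — not satisfied.
(2): F OR T OR F → true.
(3) >70% out-of-jur. sales — satisfied.
Overall = T AND T AND T = true.

Yes — exempt.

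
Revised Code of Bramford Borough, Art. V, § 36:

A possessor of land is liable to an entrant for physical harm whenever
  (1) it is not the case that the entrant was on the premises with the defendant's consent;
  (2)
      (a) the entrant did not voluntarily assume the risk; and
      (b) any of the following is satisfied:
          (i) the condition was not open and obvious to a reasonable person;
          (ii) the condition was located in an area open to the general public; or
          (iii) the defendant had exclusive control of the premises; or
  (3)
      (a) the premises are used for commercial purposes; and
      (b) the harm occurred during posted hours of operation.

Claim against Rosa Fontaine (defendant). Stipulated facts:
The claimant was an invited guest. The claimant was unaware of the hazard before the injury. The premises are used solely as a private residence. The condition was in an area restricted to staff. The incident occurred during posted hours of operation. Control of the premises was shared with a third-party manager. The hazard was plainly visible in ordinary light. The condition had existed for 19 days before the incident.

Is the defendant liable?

(1) not (consent to enter) — fails.
(a) no assumed risk — met.
(i) not open/obvious — not satisfied.
(ii) public area — not met.
(iii) exclusive control — not met.
So (b) is not satisfied (F OR F OR F).
(2) = T AND F = false.
(a) commercial use — not met.
(b) during posted hours — holds.
(3): F AND T → false.
So Overall is not satisfied (F OR F OR F).

No — not liable.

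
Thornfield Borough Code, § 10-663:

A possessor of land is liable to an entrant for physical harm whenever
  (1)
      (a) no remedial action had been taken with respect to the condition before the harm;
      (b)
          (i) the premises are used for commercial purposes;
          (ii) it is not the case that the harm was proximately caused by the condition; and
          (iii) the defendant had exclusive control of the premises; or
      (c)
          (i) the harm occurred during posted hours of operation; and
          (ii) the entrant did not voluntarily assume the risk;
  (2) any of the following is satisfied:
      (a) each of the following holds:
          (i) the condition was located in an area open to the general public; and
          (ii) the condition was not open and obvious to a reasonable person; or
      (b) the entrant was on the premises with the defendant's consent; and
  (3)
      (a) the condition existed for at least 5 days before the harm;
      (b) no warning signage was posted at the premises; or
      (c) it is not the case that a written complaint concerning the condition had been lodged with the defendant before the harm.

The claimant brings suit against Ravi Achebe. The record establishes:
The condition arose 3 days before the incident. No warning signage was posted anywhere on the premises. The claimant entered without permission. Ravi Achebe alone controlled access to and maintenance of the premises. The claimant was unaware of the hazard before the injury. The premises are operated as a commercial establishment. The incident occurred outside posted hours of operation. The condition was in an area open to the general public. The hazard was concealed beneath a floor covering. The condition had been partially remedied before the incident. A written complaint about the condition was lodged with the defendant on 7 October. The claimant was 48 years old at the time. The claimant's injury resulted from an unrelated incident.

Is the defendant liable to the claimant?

Yes — liable.

(a) no remedial action — fails.
(i) commercial use — holds.
(ii) not (proximate cause) — satisfied.
(iii) exclusive control — satisfied.
(b) = T AND T AND T = true.
(i) during posted hours — not met.
(ii) no assumed risk — holds.
(c) = F AND T = false.
(1) = F OR T OR F = true.
(i) public area — holds.
(ii) not open/obvious — satisfied.
(a): T AND T → true.
(b) consent to enter — fails.
(2): T OR F → true.
(a) condition ≥5 days old — fails.
(b) no signage posted — met.
(c) not (complaint lodged) — fails.
(3): F OR T OR F → true.
So Overall is satisfied (T AND T AND T).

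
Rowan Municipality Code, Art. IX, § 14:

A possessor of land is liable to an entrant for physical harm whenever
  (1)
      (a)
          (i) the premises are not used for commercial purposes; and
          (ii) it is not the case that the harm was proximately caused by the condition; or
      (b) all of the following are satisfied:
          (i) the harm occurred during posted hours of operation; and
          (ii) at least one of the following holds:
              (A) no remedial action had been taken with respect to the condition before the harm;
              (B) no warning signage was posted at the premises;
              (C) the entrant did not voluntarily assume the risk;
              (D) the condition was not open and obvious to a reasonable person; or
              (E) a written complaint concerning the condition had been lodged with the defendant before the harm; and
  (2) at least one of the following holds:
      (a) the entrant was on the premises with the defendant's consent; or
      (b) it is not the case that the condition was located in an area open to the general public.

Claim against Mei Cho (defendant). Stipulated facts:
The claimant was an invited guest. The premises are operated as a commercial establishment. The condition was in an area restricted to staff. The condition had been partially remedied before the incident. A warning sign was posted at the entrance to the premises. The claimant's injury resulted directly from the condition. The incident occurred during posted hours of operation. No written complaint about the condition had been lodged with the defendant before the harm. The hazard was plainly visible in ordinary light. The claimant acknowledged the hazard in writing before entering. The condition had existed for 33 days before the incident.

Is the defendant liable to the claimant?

No — not liable.

(i) not (commercial use) — fails.
(ii) not (proximate cause) — not satisfied.
So (a) is not satisfied (F AND F).
(i) during posted hours — satisfied.
(A) no remedial action — not satisfied.
(B) no signage posted — not met.
(C) no assumed risk — not satisfied.
(D) not open/obvious — not satisfied.
(E) complaint lodged — not met.
(ii) = F OR F OR F OR F OR F = false.
(b) = T AND F = false.
(1) = F OR F = false.
(a) consent to enter — met.
(b) not (public area) — holds.
(2) = T OR T = true.
Overall: F AND T → false.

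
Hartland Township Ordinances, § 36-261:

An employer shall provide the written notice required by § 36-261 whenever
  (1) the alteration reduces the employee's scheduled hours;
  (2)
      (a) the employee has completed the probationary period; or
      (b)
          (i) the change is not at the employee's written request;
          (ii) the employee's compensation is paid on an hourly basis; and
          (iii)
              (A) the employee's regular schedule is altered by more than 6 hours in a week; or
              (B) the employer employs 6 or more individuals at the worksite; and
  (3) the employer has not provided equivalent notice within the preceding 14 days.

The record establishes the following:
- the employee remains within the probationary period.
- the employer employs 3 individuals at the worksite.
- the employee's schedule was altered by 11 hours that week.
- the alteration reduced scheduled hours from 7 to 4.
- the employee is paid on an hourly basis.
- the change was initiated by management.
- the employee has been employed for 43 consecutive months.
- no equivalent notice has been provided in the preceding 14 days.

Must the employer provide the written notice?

(1) hours reduced — satisfied.
(a) past probation — fails.
(i) not employee-requested — holds.
(ii) hourly-paid — satisfied.
(A) schedule shift > 6h — satisfied.
(B) ≥ 6 at site — fails.
(iii) = T OR F = true.
(b) = T AND T AND T = true.
So (2) is satisfied (F OR T).
(3) no recent notice — holds.
So Overall is satisfied (T AND T AND T).

Yes — required.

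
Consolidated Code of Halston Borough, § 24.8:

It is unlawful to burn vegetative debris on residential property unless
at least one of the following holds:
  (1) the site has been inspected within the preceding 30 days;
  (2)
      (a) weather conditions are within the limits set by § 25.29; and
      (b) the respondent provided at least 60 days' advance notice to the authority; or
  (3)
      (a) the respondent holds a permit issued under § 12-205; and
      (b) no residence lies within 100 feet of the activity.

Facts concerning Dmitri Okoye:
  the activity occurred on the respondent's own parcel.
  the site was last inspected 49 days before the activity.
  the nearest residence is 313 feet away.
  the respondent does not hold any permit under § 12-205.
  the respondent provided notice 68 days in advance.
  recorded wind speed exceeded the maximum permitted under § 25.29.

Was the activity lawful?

No — unlawful.

(1) site inspected — fails.
(a) weather ok — not met.
(b) ≥60 days' notice — holds.
(2): F AND T → false.
(a) holds permit — fails.
(b) no residence in 100 ft — satisfied.
(3) = F AND T = false.
Overall: F OR F OR F → false.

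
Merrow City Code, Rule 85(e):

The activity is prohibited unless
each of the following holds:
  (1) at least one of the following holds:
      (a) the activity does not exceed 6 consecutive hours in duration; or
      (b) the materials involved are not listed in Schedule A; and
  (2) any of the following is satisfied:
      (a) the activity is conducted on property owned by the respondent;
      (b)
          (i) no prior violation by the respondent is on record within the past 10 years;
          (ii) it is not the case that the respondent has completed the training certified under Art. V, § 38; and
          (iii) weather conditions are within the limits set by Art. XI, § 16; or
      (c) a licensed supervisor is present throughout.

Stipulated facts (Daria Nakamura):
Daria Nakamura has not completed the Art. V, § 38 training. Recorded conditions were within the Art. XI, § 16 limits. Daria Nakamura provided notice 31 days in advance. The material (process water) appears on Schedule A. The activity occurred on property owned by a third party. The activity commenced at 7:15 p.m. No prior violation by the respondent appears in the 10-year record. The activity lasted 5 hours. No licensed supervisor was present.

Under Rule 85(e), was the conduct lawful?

Yes — lawful.

(a) ≤ 6 hrs duration — met.
(b) not (Schedule A material) — not met.
(1) = T OR F = true.
(a) own property — fails.
(i) no prior violation — satisfied.
(ii) not (training certified) — holds.
(iii) weather ok — satisfied.
(b): T AND T AND T → true.
(c) supervisor present — fails.
So (2) is satisfied (F OR T OR F).
So Overall is satisfied (T AND T).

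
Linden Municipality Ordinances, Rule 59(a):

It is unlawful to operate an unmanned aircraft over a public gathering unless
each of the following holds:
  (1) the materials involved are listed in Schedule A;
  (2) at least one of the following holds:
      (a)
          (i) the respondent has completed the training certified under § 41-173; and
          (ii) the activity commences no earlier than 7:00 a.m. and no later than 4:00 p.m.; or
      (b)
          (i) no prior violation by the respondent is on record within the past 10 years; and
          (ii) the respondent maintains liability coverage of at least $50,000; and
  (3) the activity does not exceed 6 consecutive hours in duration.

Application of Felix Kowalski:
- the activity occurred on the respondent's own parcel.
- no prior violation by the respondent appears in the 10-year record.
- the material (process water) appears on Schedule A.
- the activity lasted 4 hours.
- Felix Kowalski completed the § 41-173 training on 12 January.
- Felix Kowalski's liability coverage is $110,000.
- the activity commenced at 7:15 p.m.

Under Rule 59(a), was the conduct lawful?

Yes — lawful.

(1) Schedule A material — holds.
(i) training certified — holds.
(ii) start within hours — not satisfied.
So (a) is not satisfied (T AND F).
(i) no prior violation — holds.
(ii) coverage ≥ $50,000 — met.
(b) = T AND T = true.
(2) = F OR T = true.
(3) ≤ 6 hrs duration — met.
Overall: T AND T AND T → true.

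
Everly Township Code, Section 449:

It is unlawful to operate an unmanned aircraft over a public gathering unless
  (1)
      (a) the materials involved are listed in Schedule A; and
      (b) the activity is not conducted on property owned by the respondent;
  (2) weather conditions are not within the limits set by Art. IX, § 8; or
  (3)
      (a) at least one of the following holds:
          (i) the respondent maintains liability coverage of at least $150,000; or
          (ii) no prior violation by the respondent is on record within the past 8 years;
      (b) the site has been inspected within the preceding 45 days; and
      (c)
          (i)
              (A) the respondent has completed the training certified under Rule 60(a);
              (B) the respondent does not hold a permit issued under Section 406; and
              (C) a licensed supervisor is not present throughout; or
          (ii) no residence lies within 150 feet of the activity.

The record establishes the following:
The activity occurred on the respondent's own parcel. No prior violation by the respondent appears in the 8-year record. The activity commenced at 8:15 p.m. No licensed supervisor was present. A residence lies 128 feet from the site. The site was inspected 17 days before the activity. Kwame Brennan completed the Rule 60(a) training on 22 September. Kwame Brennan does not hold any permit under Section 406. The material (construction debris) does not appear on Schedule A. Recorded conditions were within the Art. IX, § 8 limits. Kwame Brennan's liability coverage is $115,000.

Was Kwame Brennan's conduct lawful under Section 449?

Yes — lawful.

(a) Schedule A material — fails.
(b) not (own property) — not met.
(1): F AND F → false.
(2) not (weather ok) — not met.
(i) coverage ≥ $150,000 — not satisfied.
(ii) no prior violation — holds.
So (a) is satisfied (F OR T).
(b) site inspected — satisfied.
(A) training certified — satisfied.
(B) not (holds permit) — met.
(C) not (supervisor present) — holds.
(i) = T AND T AND T = true.
(ii) no residence in 150 ft — not met.
(c) = T OR F = true.
(3) = T AND T AND T = true.
Overall: F OR F OR T → true.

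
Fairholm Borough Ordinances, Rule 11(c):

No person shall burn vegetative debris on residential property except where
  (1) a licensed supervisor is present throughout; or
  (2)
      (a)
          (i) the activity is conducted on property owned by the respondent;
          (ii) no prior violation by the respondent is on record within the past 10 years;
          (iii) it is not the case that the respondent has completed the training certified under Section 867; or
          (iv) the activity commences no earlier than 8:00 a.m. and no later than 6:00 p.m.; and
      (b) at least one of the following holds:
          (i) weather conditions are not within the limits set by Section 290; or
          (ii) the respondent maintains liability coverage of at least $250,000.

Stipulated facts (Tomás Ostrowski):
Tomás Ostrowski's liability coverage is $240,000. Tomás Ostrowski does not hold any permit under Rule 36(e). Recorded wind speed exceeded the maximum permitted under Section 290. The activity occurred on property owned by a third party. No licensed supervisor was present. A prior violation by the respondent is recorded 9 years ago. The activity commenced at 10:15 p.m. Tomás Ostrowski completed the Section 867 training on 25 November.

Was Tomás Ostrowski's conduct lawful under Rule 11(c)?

No — unlawful.

(1) supervisor present — not met.
(i) own property — not met.
(ii) no prior violation — fails.
(iii) not (training certified) — not met.
(iv) start within hours — fails.
(a) = F OR F OR F OR F = false.
(i) not (weather ok) — holds.
(ii) coverage ≥ $250,000 — not satisfied.
(b) = T OR F = true.
(2): F AND T → false.
Overall: F OR F → false.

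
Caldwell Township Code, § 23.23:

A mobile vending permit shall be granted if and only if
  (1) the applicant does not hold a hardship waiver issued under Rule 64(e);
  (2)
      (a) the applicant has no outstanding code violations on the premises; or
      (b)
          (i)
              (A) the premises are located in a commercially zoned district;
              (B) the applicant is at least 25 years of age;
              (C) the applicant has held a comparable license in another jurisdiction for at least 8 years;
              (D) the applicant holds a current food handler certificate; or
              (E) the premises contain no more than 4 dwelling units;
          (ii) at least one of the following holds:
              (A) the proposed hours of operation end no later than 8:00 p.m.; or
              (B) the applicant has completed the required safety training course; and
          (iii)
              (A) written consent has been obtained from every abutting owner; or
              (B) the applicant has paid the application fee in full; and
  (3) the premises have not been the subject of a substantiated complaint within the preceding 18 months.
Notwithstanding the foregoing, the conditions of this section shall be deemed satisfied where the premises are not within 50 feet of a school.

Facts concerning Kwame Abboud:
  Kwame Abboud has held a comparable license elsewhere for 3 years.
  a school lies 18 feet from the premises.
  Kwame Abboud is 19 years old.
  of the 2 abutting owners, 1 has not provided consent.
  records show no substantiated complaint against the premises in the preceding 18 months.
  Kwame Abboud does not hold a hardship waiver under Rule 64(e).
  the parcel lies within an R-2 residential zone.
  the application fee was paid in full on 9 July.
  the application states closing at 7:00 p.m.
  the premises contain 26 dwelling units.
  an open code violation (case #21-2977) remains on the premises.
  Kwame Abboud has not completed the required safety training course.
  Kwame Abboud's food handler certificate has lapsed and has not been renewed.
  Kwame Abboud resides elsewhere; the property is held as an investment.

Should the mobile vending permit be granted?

No — denied.

(1) not (hardship waiver) — satisfied.
(a) no code violations — not met.
(A) commercially zoned — not met.
(B) age ≥ 25 — not met.
(C) prior license ≥ 8 yr — not met.
(D) food handler cert. — not met.
(E) ≤ 4 units — fails.
(i) = F OR F OR F OR F OR F = false.
(A) closes by 8 p.m. — satisfied.
(B) safety training — fails.
(ii): T OR F → true.
(A) all abutters consent — fails.
(B) fee paid — holds.
So (iii) is satisfied (F OR T).
(b): F AND T AND T → false.
(2): F OR F → false.
(3) no complaint in 18 mo. — holds.
So Overall is not satisfied (T AND F AND T).
Exception (≥50 ft from school) — not satisfied.
Result: main false OR exception false → false.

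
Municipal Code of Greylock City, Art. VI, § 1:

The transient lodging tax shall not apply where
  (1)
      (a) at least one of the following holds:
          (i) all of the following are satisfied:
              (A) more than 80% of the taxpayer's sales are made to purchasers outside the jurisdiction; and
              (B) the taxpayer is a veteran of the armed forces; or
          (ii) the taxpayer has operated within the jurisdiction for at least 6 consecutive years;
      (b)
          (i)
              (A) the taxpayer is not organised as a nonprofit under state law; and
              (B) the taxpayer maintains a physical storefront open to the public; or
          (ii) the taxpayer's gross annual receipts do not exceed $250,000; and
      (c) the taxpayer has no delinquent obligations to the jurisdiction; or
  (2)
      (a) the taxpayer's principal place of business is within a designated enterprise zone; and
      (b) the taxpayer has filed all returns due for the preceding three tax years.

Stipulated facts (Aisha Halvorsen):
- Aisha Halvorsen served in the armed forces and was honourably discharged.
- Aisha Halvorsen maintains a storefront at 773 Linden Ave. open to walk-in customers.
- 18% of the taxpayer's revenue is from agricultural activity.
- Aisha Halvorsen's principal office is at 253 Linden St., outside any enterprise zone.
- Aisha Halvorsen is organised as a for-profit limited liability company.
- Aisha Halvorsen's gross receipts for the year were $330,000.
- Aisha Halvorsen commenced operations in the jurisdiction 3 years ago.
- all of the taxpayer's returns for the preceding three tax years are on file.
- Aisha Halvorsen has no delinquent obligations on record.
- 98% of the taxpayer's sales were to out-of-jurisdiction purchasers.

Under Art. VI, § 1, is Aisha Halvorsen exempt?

Yes — exempt.

(A) >80% out-of-jur. sales — met.
(B) veteran — satisfied.
(i) = T AND T = true.
(ii) ≥ 6 yrs in jurisdiction — not satisfied.
So (a) is satisfied (T OR F).
(A) not (nonprofit) — met.
(B) has storefront — satisfied.
(i) = T AND T = true.
(ii) receipts ≤ $250,000 — not satisfied.
(b): T OR F → true.
(c) no delinquency — holds.
So (1) is satisfied (T AND T AND T).
(a) in enterprise zone — fails.
(b) returns current — met.
(2): F AND T → false.
Overall = T OR F = true.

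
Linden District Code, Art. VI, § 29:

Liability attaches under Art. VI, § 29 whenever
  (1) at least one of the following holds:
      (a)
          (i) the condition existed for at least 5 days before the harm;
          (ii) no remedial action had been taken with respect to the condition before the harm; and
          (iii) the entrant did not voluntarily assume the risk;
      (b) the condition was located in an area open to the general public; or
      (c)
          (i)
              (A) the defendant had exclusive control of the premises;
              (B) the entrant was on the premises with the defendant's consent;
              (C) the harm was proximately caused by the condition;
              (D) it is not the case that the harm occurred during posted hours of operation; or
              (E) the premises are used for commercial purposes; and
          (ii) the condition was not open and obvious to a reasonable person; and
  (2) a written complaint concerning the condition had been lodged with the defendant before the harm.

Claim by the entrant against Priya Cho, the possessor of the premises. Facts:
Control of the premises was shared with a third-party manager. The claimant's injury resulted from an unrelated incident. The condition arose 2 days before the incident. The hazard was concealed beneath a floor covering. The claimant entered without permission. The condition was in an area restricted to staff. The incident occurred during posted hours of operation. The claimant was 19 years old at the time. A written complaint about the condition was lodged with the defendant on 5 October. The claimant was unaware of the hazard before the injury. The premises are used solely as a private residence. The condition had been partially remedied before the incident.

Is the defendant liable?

No — not liable.

(i) condition ≥5 days old — not met.
(ii) no remedial action — not met.
(iii) no assumed risk — met.
(a): F AND F AND T → false.
(b) public area — not satisfied.
(A) exclusive control — not met.
(B) consent to enter — fails.
(C) proximate cause — fails.
(D) not (during posted hours) — not satisfied.
(E) commercial use — not met.
So (i) is not satisfied (F OR F OR F OR F OR F).
(ii) not open/obvious — holds.
(c): F AND T → false.
(1) = F OR F OR F = false.
(2) complaint lodged — met.
Overall = F AND T = false.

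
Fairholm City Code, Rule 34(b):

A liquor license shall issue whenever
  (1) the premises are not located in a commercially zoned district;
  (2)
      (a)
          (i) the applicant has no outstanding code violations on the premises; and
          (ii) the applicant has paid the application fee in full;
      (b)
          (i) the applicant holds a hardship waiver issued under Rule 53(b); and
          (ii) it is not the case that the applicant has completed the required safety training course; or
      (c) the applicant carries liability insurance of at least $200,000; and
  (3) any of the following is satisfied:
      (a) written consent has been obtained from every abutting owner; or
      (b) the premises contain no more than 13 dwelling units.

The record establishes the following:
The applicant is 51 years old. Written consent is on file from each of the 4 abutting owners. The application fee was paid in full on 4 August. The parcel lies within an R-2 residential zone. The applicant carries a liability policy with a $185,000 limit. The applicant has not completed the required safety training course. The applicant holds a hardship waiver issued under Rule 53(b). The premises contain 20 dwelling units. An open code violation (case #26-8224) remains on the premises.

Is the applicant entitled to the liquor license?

(1) not (commercially zoned) — met.
(i) no code violations — not met.
(ii) fee paid — met.
(a): F AND T → false.
(i) hardship waiver — met.
(ii) not (safety training) — holds.
So (b) is satisfied (T AND T).
(c) insurance ≥ $200,000 — fails.
So (2) is satisfied (F OR T OR F).
(a) all abutters consent — met.
(b) ≤ 13 units — fails.
(3): T OR F → true.
Overall: T AND T AND T → true.

Yes — granted.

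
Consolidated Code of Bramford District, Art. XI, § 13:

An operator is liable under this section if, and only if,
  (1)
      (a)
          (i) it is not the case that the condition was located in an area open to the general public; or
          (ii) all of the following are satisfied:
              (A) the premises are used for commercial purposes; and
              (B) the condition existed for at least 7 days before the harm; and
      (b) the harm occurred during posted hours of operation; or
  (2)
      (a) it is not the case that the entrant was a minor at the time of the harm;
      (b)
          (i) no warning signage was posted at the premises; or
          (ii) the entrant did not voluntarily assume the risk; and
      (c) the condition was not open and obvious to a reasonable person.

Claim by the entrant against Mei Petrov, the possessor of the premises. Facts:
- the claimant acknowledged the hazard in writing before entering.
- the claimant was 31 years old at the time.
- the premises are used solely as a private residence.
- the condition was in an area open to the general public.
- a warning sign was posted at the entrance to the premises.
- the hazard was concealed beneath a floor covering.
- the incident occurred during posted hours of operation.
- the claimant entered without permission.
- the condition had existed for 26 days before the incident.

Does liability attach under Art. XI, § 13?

(i) not (public area) — fails.
(A) commercial use — not met.
(B) condition ≥7 days old — met.
(ii) = F AND T = false.
(a): F OR F → false.
(b) during posted hours — satisfied.
(1): F AND T → false.
(a) not (entrant a minor) — holds.
(i) no signage posted — fails.
(ii) no assumed risk — not met.
(b): F OR F → false.
(c) not open/obvious — holds.
(2): T AND F AND T → false.
So Overall is not satisfied (F OR F).

No — not liable.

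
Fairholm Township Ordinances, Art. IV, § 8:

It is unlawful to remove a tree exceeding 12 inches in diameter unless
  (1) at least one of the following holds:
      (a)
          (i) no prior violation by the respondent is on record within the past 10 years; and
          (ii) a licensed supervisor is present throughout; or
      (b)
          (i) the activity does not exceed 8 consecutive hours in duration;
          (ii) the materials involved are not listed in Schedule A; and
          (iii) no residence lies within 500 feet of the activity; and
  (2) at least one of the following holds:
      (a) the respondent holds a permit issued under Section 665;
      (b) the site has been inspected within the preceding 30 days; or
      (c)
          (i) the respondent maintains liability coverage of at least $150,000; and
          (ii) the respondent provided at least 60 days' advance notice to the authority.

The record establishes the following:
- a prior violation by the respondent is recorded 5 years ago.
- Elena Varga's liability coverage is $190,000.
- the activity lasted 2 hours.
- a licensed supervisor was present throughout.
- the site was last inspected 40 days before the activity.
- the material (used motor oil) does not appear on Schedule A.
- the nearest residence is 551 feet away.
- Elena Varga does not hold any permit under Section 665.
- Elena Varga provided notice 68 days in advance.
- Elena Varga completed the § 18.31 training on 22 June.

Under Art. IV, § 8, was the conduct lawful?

(i) no prior violation — not met.
(ii) supervisor present — satisfied.
(a) = F AND T = false.
(i) ≤ 8 hrs duration — met.
(ii) not (Schedule A material) — met.
(iii) no residence in 500 ft — met.
(b) = T AND T AND T = true.
So (1) is satisfied (F OR T).
(a) holds permit — not satisfied.
(b) site inspected — not satisfied.
(i) coverage ≥ $150,000 — met.
(ii) ≥60 days' notice — satisfied.
So (c) is satisfied (T AND T).
(2): F OR F OR T → true.
Overall = T AND T = true.

Yes — lawful.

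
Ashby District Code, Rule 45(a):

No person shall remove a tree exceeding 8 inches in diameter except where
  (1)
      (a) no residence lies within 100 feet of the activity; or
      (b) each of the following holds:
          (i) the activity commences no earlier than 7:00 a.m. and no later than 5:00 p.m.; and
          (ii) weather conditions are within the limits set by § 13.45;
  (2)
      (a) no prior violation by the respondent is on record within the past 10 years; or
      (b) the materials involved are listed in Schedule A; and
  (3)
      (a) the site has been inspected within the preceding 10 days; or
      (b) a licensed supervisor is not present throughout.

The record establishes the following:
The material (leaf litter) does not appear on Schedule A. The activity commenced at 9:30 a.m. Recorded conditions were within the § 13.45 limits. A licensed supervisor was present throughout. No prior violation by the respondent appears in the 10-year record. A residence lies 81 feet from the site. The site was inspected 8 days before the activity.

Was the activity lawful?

(a) no residence in 100 ft — fails.
(i) start within hours — satisfied.
(ii) weather ok — satisfied.
So (b) is satisfied (T AND T).
(1): F OR T → true.
(a) no prior violation — satisfied.
(b) Schedule A material — not satisfied.
(2) = T OR F = true.
(a) site inspected — satisfied.
(b) not (supervisor present) — not satisfied.
So (3) is satisfied (T OR F).
Overall = T AND T AND T = true.

Yes — lawful.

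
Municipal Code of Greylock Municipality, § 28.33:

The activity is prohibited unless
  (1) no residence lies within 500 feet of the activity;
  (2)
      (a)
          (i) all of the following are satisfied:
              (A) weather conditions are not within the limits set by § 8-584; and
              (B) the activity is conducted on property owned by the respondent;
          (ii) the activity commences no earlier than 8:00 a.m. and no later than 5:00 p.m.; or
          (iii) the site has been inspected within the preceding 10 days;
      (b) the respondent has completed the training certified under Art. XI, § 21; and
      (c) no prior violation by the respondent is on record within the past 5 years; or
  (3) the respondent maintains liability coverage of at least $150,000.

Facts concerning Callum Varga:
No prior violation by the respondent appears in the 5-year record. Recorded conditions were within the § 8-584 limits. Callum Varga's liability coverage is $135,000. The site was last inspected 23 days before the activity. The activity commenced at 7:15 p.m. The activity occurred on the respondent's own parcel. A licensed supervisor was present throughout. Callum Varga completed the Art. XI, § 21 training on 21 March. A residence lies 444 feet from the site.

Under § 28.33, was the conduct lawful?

No — unlawful.

(1) no residence in 500 ft — fails.
(A) not (weather ok) — not met.
(B) own property — satisfied.
(i) = F AND T = false.
(ii) start within hours — not met.
(iii) site inspected — not met.
So (a) is not satisfied (F OR F OR F).
(b) training certified — satisfied.
(c) no prior violation — satisfied.
(2) = F AND T AND T = false.
(3) coverage ≥ $150,000 — not met.
So Overall is not satisfied (F OR F OR F).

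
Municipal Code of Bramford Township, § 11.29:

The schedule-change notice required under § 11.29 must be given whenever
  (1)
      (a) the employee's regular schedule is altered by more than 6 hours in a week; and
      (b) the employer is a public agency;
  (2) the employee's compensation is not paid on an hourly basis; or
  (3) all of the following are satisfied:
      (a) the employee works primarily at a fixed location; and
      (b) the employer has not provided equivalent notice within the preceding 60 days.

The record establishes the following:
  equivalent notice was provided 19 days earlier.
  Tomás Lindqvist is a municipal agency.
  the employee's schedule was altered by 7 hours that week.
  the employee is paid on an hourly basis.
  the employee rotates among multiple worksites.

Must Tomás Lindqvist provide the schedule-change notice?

Yes — required.

(a) schedule shift > 6h — satisfied.
(b) public agency — satisfied.
(1): T AND T → true.
(2) not (hourly-paid) — fails.
(a) fixed location — not met.
(b) no recent notice — not satisfied.
(3): F AND F → false.
Overall: T OR F OR F → true.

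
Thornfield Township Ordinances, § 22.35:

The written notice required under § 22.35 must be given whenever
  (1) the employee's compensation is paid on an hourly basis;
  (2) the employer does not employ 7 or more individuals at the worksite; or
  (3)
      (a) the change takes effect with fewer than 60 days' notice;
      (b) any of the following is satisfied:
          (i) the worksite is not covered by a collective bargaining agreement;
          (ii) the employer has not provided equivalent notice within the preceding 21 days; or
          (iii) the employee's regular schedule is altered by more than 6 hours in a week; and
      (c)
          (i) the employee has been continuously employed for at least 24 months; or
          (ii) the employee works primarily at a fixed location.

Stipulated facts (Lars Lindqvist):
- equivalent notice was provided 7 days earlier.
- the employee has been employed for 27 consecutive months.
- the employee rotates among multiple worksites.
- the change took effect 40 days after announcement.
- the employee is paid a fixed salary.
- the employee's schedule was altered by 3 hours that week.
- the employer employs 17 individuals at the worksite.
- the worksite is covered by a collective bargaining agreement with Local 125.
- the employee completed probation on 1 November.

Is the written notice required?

No — not required.

(1) hourly-paid — fails.
(2) not (≥ 7 at site) — not satisfied.
(a) < 60 days' notice — holds.
(i) no CBA — fails.
(ii) no recent notice — not satisfied.
(iii) schedule shift > 6h — not satisfied.
So (b) is not satisfied (F OR F OR F).
(i) tenure ≥ 24 mo. — holds.
(ii) fixed location — not satisfied.
(c) = T OR F = true.
(3) = T AND F AND T = false.
So Overall is not satisfied (F OR F OR F).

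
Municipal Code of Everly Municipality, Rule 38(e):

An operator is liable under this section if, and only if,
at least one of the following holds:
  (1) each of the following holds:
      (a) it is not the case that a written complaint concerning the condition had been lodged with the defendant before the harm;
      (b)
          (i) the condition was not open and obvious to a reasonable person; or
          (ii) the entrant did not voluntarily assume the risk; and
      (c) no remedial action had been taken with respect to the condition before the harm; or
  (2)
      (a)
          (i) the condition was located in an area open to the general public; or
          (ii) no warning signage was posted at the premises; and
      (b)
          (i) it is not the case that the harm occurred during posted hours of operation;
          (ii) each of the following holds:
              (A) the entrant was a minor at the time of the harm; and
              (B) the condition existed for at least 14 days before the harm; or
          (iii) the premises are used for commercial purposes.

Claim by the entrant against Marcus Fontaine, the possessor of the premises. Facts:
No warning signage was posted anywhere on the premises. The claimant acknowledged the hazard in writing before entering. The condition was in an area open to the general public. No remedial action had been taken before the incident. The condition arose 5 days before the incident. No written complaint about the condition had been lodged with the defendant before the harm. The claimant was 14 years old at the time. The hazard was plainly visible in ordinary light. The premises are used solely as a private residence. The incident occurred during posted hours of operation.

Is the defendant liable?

(a) not (complaint lodged) — satisfied.
(i) not open/obvious — not met.
(ii) no assumed risk — fails.
(b) = F OR F = false.
(c) no remedial action — holds.
(1): T AND F AND T → false.
(i) public area — met.
(ii) no signage posted — satisfied.
(a): T OR T → true.
(i) not (during posted hours) — not met.
(A) entrant a minor — satisfied.
(B) condition ≥14 days old — fails.
(ii): T AND F → false.
(iii) commercial use — not satisfied.
(b): F OR F OR F → false.
(2): T AND F → false.
Overall = F OR F = false.

No — not liable.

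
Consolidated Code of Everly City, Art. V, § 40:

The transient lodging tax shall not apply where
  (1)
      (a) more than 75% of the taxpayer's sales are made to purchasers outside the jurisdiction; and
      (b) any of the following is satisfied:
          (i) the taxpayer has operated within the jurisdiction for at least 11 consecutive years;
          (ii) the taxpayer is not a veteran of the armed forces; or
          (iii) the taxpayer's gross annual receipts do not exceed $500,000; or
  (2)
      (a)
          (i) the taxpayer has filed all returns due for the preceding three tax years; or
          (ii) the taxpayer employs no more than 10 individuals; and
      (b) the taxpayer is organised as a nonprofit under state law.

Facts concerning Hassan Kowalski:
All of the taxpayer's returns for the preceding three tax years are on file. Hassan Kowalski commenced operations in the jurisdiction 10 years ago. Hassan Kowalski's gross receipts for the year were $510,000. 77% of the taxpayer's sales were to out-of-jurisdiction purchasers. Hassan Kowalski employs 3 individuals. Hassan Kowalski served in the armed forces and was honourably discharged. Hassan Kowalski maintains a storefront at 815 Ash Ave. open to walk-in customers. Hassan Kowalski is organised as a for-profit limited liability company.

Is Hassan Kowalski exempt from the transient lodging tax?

(a) >75% out-of-jur. sales — satisfied.
(i) ≥ 11 yrs in jurisdiction — not met.
(ii) not (veteran) — not met.
(iii) receipts ≤ $500,000 — not met.
(b): F OR F OR F → false.
(1) = T AND F = false.
(i) returns current — met.
(ii) ≤ 10 employees — satisfied.
So (a) is satisfied (T OR T).
(b) nonprofit — not met.
(2): T AND F → false.
So Overall is not satisfied (F OR F).

No — not exempt.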